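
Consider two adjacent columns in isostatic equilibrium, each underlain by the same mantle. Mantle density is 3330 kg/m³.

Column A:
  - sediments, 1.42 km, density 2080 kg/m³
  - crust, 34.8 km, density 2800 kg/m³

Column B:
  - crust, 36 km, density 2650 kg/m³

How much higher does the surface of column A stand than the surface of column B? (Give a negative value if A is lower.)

For any compensation level in the mantle, the mantle terms cancel and isostasy reduces to e = (Σt_A − Σt_B) − (Σ(ρt)_A − Σ(ρt)_B) / ρ_m.
Σt_A = 36.22 km; Σt_B = 36 km; Σ(ρt)_A = 100393.6; Σ(ρt)_B = 95400 (in km·kg/m³).
e = (36.22 − 36) − (100393.6 − 95400) / 3330 = −1.28 km.

−1.28 km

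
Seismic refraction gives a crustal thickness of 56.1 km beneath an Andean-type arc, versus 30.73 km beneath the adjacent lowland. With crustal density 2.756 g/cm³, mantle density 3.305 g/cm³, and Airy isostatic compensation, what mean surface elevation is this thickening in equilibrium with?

4.21 km

Excess crust Δ = 56.1 km − 30.73 km = 25.37 km, split between elevation h and root r with h + r = Δ.
Airy balance ρ_c h = (ρ_m − ρ_c) r gives r = h ρ_c/(ρ_m − ρ_c), so h (1 + ρ_c/(ρ_m − ρ_c)) = Δ, i.e. h = Δ (ρ_m − ρ_c)/ρ_m.
h = 25.37 km × 0.549/3.305 = 4.21 km.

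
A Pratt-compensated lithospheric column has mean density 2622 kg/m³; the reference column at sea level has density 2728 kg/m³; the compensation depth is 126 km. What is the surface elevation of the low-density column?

5.09 km

ρ_ref D = ρ (D + h) → h = D (ρ_ref − ρ)/ρ.
h = 126 km × (2728 − 2622)/2622 = 5.09 km.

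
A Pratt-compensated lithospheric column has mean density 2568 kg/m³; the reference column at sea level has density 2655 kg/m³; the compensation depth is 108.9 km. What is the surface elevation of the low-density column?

ρ_ref D = ρ (D + h) → h = D (ρ_ref − ρ)/ρ.
h = 108.9 km × (2655 − 2568)/2568 = 3.69 km.

3.69 km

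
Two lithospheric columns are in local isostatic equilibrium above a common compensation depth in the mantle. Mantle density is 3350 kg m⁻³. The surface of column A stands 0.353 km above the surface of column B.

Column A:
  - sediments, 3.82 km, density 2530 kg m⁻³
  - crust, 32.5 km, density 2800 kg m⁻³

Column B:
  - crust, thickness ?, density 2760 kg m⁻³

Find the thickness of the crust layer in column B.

Take the compensation level at the base of the deeper column (depth z_c below the surface of column A) and equate Σ ρ_i t_i down to z_c; mantle fills any gap and the z_c terms cancel.
Column A: 3.82×2530 + 32.5×2800 + (z_c − 36.32)×3350
Column B: 0.353×0 + x×2760 + (z_c − 0.353 − 0 − x)×3350
The z_c×3350 term appears on both sides and cancels. Collect the known terms of each column as K = Σ(ρt)_known − 3350 × (depth of known layers): K_A = 100664.6 − 3350×36.32 = −21007.4; K_B = 0 − 3350×(0.353 + 0) = −1182.55.
Balance: K_A = K_B − x×(3350 − 2760), so x = (K_B − K_A)/(3350 − 2760) = 19824.9/590 = 33.6 km.

33.6 km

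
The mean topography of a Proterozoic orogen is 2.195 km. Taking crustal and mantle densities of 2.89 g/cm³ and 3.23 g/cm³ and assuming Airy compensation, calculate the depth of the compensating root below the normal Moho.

18.7 km

For local isostatic compensation: the weight of the topography is balanced by the buoyancy of the root, ρ_c h = (ρ_m − ρ_c) r.
r = h · ρ_c / (ρ_m − ρ_c) = 2.195 km × 2.89 / (3.23 − 2.89) = 18.7 km.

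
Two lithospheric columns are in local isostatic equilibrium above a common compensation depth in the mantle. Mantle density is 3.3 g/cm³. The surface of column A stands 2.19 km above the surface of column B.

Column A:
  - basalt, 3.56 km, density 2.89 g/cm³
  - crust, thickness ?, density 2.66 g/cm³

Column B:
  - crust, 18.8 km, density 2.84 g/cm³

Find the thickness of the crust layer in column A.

Take the compensation level at the base of the deeper column (depth z_c below the surface of column A) and equate Σ ρ_i t_i down to z_c; mantle fills any gap and the z_c terms cancel.
Column A: 3.56×2.89 + x×2.66 + (z_c − 3.56 − x)×3.3
Column B: 2.19×0 + 18.8×2.84 + (z_c − 2.19 − 18.8)×3.3
The z_c×3.3 term appears on both sides and cancels. Collect the known terms of each column as K = Σ(ρt)_known − 3.3 × (depth of known layers): K_A = 10.2884 − 3.3×3.56 = −1.4596; K_B = 53.392 − 3.3×(2.19 + 18.8) = −15.875.
Balance: K_A − x×(3.3 − 2.66) = K_B, so x = (K_A − K_B)/(3.3 − 2.66) = 14.4154/0.64 = 22.5 km.

22.5 km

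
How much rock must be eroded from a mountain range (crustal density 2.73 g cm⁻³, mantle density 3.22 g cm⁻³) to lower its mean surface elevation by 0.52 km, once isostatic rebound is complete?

Net drop Δ = e − u = e − e ρ_c/ρ_m = e (ρ_m − ρ_c)/ρ_m.
e = Δ ρ_m/(ρ_m − ρ_c) = 0.52 km × 3.22/0.49 = 3.42 km.

3.42 km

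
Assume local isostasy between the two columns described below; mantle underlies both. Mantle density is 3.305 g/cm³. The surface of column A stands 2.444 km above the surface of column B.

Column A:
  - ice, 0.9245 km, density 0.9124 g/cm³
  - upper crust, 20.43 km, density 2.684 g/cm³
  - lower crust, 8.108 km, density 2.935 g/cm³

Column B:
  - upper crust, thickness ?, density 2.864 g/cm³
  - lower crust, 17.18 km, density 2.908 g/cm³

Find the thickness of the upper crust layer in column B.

Take the compensation level at the base of the deeper column (depth z_c below the surface of column A) and equate Σ ρ_i t_i down to z_c; mantle fills any gap and the z_c terms cancel.
Column A: 0.9245×0.9124 + 20.43×2.684 + 8.108×2.935 + (z_c − 29.4625)×3.305
Column B: 2.444×0 + x×2.864 + 17.18×2.908 + (z_c − 2.444 − 17.18 − x)×3.305
The z_c×3.305 term appears on both sides and cancels. Collect the known terms of each column as K = Σ(ρt)_known − 3.305 × (depth of known layers): K_A = 79.4746138 − 3.305×29.4625 = −17.8989487; K_B = 49.95944 − 3.305×(2.444 + 17.18) = −14.89788.
Balance: K_A = K_B − x×(3.305 − 2.864), so x = (K_B − K_A)/(3.305 − 2.864) = 3.00107/0.441 = 6.81 km.

6.81 km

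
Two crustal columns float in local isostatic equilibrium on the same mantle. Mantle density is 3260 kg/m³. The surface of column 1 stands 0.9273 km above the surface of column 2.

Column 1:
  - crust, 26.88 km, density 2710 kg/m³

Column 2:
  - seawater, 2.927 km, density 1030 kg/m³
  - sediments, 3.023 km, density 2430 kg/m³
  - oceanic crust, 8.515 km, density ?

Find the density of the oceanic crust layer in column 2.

2940 kg/m³

Take the compensation level at the base of the deeper column (depth z_c below the surface of column 1) and equate Σ ρ_i t_i down to z_c; mantle fills any gap and the z_c terms cancel.
Column 1: 26.88×2710 + (z_c − 26.88)×3260
Column 2: 0.9273×0 + 2.927×1030 + 3.023×2430 + 8.515×ρ + (z_c − 0.9273 − 14.465)×3260
The z_c×3260 term appears on both sides and cancels. Collect the known terms of each column as K = Σ(ρt)_known − 3260 × (depth of known layers): K_1 = 72844.8 − 3260×26.88 = −14784; K_2 = 10360.7 − 3260×(0.9273 + 14.465) = −39818.198.
Balance: K_1 = K_2 + 8.515×ρ, so ρ = (K_1 − K_2)/8.515 = 25034.2/8.515 = 2940 kg/m³.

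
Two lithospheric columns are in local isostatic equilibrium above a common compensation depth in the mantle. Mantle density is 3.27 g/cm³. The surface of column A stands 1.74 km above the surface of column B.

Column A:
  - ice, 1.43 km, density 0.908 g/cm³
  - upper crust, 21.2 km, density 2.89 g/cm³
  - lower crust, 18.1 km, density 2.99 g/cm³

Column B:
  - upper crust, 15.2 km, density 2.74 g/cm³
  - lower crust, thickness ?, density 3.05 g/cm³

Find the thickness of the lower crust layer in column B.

Take the compensation level at the base of the deeper column (depth z_c below the surface of column A) and equate Σ ρ_i t_i down to z_c; mantle fills any gap and the z_c terms cancel.
Column A: 1.43×0.908 + 21.2×2.89 + 18.1×2.99 + (z_c − 40.73)×3.27
Column B: 1.74×0 + 15.2×2.74 + x×3.05 + (z_c − 1.74 − 15.2 − x)×3.27
The z_c×3.27 term appears on both sides and cancels. Collect the known terms of each column as K = Σ(ρt)_known − 3.27 × (depth of known layers): K_A = 116.68544 − 3.27×40.73 = −16.50166; K_B = 41.648 − 3.27×(1.74 + 15.2) = −13.7458.
Balance: K_A = K_B − x×(3.27 − 3.05), so x = (K_B − K_A)/(3.27 − 3.05) = 2.75586/0.22 = 12.5 km.

12.5 km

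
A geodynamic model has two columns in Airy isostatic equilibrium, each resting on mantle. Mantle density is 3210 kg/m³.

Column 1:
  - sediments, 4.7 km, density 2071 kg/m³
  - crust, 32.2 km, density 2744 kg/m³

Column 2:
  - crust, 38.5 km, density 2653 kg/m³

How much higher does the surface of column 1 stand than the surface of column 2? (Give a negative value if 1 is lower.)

For any compensation level in the mantle, the mantle terms cancel and isostasy reduces to e = (Σt_1 − Σt_2) − (Σ(ρt)_1 − Σ(ρt)_2) / ρ_m.
Σt_1 = 36.9 km; Σt_2 = 38.5 km; Σ(ρt)_1 = 98090.5; Σ(ρt)_2 = 102140.5 (in km·kg/m³).
e = (36.9 − 38.5) − (98090.5 − 102140.5) / 3210 = −0.338 km.

−0.338 km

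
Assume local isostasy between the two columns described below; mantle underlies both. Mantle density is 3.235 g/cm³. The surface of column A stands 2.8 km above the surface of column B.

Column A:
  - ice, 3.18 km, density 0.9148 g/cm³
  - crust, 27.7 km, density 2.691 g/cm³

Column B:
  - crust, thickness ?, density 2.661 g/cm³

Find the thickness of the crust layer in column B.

Take the compensation level at the base of the deeper column (depth z_c below the surface of column A) and equate Σ ρ_i t_i down to z_c; mantle fills any gap and the z_c terms cancel.
Column A: 3.18×0.9148 + 27.7×2.691 + (z_c − 30.88)×3.235
Column B: 2.8×0 + x×2.661 + (z_c − 2.8 − 0 − x)×3.235
The z_c×3.235 term appears on both sides and cancels. Collect the known terms of each column as K = Σ(ρt)_known − 3.235 × (depth of known layers): K_A = 77.449764 − 3.235×30.88 = −22.447036; K_B = 0 − 3.235×(2.8 + 0) = −9.058.
Balance: K_A = K_B − x×(3.235 − 2.661), so x = (K_B − K_A)/(3.235 − 2.661) = 13.389/0.574 = 23.3 km.

23.3 km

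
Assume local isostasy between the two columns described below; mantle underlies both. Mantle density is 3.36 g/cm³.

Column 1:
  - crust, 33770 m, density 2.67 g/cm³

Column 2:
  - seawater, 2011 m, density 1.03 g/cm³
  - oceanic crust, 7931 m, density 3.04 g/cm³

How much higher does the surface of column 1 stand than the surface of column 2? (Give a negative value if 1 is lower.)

For any compensation level in the mantle, the mantle terms cancel and isostasy reduces to e = (Σt_1 − Σt_2) − (Σ(ρt)_1 − Σ(ρt)_2) / ρ_m.
Σt_1 = 33770 m; Σt_2 = 9942 m; Σ(ρt)_1 = 90165.9; Σ(ρt)_2 = 26181.57 (in m·g/cm³).
e = (33770 − 9942) − (90165.9 − 26181.57) / 3.36 = 4790 m.

4790 m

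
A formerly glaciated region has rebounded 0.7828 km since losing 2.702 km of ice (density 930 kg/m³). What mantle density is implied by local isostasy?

3210 kg/m³

ρ_m = ρ_ice t / u = 930 × 2.702 km/0.7828 km = 3210 kg/m³.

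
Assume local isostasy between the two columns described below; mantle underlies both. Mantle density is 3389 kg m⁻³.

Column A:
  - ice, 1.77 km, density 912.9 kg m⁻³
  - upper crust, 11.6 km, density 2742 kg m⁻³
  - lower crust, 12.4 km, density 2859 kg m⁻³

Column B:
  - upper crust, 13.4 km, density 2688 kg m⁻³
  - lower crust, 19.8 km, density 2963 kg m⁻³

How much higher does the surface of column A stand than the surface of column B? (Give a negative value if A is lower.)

For any compensation level in the mantle, the mantle terms cancel and isostasy reduces to e = (Σt_A − Σt_B) − (Σ(ρt)_A − Σ(ρt)_B) / ρ_m.
Σt_A = 25.77 km; Σt_B = 33.2 km; Σ(ρt)_A = 68874.633; Σ(ρt)_B = 94686.6 (in km·kg m⁻³).
e = (25.77 − 33.2) − (68874.633 − 94686.6) / 3389 = 0.186 km.

0.186 km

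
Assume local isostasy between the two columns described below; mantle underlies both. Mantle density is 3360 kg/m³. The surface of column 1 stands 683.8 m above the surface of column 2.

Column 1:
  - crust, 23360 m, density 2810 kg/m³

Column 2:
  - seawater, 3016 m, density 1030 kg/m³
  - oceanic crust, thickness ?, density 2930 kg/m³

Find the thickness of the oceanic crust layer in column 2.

Take the compensation level at the base of the deeper column (depth z_c below the surface of column 1) and equate Σ ρ_i t_i down to z_c; mantle fills any gap and the z_c terms cancel.
Column 1: 23360×2810 + (z_c − 23360)×3360
Column 2: 683.8×0 + 3016×1030 + x×2930 + (z_c − 683.8 − 3016 − x)×3360
The z_c×3360 term appears on both sides and cancels. Collect the known terms of each column as K = Σ(ρt)_known − 3360 × (depth of known layers): K_1 = 65641600 − 3360×23360 = −12848000; K_2 = 3106480 − 3360×(683.8 + 3016) = −9324848.
Balance: K_1 = K_2 − x×(3360 − 2930), so x = (K_2 − K_1)/(3360 − 2930) = 3523150/430 = 8190 m.

8190 m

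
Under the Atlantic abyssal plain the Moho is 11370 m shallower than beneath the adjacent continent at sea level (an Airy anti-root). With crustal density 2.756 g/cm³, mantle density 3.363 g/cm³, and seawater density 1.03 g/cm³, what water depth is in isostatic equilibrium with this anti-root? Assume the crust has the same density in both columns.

Replacing a thickness d of crust by seawater at the top must be balanced by replacing crust with mantle at the base: d (ρ_c − ρ_w) = a (ρ_m − ρ_c).
d = a (ρ_m − ρ_c)/(ρ_c − ρ_w) = 11370 m × 0.607/1.726 = 4000 m.

4000 m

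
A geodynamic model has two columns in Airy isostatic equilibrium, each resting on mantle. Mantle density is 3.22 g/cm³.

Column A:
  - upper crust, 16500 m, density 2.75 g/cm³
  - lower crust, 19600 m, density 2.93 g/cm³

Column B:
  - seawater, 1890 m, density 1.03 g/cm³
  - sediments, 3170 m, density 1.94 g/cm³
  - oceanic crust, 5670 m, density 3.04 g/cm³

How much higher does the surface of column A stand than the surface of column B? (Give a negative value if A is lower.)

1310 m

For any compensation level in the mantle, the mantle terms cancel and isostasy reduces to e = (Σt_A − Σt_B) − (Σ(ρt)_A − Σ(ρt)_B) / ρ_m.
Σt_A = 36100 m; Σt_B = 10730 m; Σ(ρt)_A = 102803; Σ(ρt)_B = 25333.3 (in m·g/cm³).
e = (36100 − 10730) − (102803 − 25333.3) / 3.22 = 1310 m.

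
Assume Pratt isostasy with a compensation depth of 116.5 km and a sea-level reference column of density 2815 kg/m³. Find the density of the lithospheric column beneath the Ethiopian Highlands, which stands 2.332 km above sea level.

2760 kg/m³

Pratt balance: ρ_ref D = ρ (D + h).
ρ = ρ_ref D/(D + h) = 2815 × 116.5 km/(116.5 km + 2.332 km) = 2760 kg/m³.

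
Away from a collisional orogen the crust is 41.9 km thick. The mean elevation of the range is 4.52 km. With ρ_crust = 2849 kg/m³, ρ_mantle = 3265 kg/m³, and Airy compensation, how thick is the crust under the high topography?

Root depth r = h ρ_c / (ρ_m − ρ_c) = 4.52 km × 2849 / 416 = 30.96 km.
Total thickness = T + h + r = 41.9 km + 4.52 km + 30.96 km = 77.4 km.

77.4 km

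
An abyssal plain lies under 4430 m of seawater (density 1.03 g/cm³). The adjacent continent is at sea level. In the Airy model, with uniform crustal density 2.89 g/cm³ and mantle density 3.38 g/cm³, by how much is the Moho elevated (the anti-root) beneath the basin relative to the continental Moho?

16800 m

Equating mass per unit area of the two columns: replacing crust with seawater at the top is compensated by replacing crust with mantle at the base: d (ρ_c − ρ_w) = a (ρ_m − ρ_c).
a = d (ρ_c − ρ_w)/(ρ_m − ρ_c) = 4430 m × 1.86/0.49 = 16800 m.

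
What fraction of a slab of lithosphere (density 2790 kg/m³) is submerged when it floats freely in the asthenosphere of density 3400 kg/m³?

Submerged fraction = ρ_obj/ρ_fluid = 2790/3400 = 82.1%.

82.1%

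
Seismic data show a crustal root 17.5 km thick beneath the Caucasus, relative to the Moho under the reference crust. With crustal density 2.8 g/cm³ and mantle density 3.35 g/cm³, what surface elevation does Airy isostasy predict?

3.44 km

Balancing pressure at the compensation depth: ρ_c h = (ρ_m − ρ_c) r.
h = r (ρ_m − ρ_c) / ρ_c = 17.5 km × (3.35 − 2.8) / 2.8 = 3.44 km.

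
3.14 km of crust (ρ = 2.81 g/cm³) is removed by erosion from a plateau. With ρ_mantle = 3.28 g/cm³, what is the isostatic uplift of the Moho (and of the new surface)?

Unloading: uplift u = e ρ_c/ρ_m = 3.14 km × 2.81/3.28 = 2.69 km.

2.69 km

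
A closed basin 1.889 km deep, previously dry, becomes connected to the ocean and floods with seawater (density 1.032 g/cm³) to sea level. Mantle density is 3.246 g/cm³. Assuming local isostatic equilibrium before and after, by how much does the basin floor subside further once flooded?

After flooding the water column is d + s deep. Its weight must equal the weight of mantle displaced by the extra subsidence s: (d + s) ρ_w = s ρ_m.
s = d ρ_w / (ρ_m − ρ_w) = 1.889 km × 1.032/(3.246 − 1.032) = 0.881 km.

0.881 km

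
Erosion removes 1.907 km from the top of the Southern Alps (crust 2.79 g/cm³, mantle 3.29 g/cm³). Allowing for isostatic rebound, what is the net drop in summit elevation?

Rebound u = e ρ_c/ρ_m = 1.907 km × 2.79/3.29 = 1.617 km.
Net surface drop = e − u = 1.907 km − 1.617 km = e (ρ_m − ρ_c)/ρ_m = 0.29 km.

0.29 km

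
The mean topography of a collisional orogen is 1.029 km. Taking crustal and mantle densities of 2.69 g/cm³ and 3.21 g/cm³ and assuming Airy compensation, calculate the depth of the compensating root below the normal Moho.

5.32 km

By Archimedes' principle applied to the lithosphere: the weight of the topography is balanced by the buoyancy of the root, ρ_c h = (ρ_m − ρ_c) r.
r = h · ρ_c / (ρ_m − ρ_c) = 1.029 km × 2.69 / (3.21 − 2.69) = 5.32 km.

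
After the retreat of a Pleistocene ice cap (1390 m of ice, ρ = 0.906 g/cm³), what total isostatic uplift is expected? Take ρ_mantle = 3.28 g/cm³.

384 m

Removing the load lets mantle flow back in; uplift u satisfies ρ_ice t = ρ_m u.
u = t ρ_ice/ρ_m = 1390 m × 0.906/3.28 = 384 m.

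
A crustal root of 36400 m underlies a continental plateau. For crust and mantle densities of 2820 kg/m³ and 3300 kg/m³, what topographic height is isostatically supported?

Balancing pressure at the compensation depth: ρ_c h = (ρ_m − ρ_c) r.
h = r (ρ_m − ρ_c) / ρ_c = 36400 m × (3300 − 2820) / 2820 = 6200 m.

6200 m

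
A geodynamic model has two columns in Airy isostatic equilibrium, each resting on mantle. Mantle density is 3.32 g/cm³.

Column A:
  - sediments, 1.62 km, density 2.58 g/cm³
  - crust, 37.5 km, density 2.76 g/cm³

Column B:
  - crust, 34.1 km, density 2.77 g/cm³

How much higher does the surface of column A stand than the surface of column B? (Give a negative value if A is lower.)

1.04 km

For any compensation level in the mantle, the mantle terms cancel and isostasy reduces to e = (Σt_A − Σt_B) − (Σ(ρt)_A − Σ(ρt)_B) / ρ_m.
Σt_A = 39.12 km; Σt_B = 34.1 km; Σ(ρt)_A = 107.6796; Σ(ρt)_B = 94.457 (in km·g/cm³).
e = (39.12 − 34.1) − (107.6796 − 94.457) / 3.32 = 1.04 km.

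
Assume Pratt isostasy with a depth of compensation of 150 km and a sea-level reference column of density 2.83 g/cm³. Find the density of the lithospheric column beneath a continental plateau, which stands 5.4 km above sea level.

Pratt balance: ρ_ref D = ρ (D + h).
ρ = ρ_ref D/(D + h) = 2.83 × 150 km/(150 km + 5.4 km) = 2.73 g/cm³.

2.73 g/cm³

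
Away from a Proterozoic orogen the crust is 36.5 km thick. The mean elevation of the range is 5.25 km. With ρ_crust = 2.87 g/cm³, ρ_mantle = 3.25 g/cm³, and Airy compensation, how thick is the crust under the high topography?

Root depth r = h ρ_c / (ρ_m − ρ_c) = 5.25 km × 2.87 / 0.38 = 39.65 km.
Total thickness = T + h + r = 36.5 km + 5.25 km + 39.65 km = 81.4 km.

81.4 km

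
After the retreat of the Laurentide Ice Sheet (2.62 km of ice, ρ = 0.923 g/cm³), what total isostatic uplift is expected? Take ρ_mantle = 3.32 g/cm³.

Removing the load lets mantle flow back in; uplift u satisfies ρ_ice t = ρ_m u.
u = t ρ_ice/ρ_m = 2.62 km × 0.923/3.32 = 0.728 km.

0.728 km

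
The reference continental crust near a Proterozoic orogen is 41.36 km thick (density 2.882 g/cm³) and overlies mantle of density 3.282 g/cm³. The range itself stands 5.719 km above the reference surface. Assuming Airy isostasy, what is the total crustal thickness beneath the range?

88.3 km

Root depth r = h ρ_c / (ρ_m − ρ_c) = 5.719 km × 2.882 / 0.4 = 41.21 km.
Total thickness = T + h + r = 41.36 km + 5.719 km + 41.21 km = 88.3 km.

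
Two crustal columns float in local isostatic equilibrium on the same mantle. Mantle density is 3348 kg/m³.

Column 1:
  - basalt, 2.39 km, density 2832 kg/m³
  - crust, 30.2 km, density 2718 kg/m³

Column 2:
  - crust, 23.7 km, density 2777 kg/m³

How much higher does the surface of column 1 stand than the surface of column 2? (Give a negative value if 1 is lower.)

2.01 km

For any compensation level in the mantle, the mantle terms cancel and isostasy reduces to e = (Σt_1 − Σt_2) − (Σ(ρt)_1 − Σ(ρt)_2) / ρ_m.
Σt_1 = 32.59 km; Σt_2 = 23.7 km; Σ(ρt)_1 = 88852.08; Σ(ρt)_2 = 65814.9 (in km·kg/m³).
e = (32.59 − 23.7) − (88852.08 − 65814.9) / 3348 = 2.01 km.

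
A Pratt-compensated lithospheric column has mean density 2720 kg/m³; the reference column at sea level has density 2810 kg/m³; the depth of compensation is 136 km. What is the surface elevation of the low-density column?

ρ_ref D = ρ (D + h) → h = D (ρ_ref − ρ)/ρ.
h = 136 km × (2810 − 2720)/2720 = 4.5 km.

4.5 km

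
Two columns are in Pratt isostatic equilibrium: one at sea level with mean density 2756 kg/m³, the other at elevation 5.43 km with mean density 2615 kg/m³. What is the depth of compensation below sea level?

ρ_ref D = ρ (D + h) → D (ρ_ref − ρ) = ρ h.
D = ρ h/(ρ_ref − ρ) = 2615 × 5.43 km/(2756 − 2615) = 101 km.

101 km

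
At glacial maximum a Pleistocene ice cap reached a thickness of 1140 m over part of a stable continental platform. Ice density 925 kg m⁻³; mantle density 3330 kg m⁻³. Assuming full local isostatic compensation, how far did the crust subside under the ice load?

317 m

Balancing pressure at the compensation depth: the ice load ρ_ice t is balanced by mantle displaced below, ρ_m s.
s = t ρ_ice / ρ_m = 1140 m × 925/3330 = 317 m.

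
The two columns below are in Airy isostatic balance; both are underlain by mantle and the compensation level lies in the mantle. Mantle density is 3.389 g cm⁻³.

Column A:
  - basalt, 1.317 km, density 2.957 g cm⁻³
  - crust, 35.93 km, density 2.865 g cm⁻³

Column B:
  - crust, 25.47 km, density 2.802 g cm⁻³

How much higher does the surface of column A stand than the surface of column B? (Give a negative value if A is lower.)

1.31 km

For any compensation level in the mantle, the mantle terms cancel and isostasy reduces to e = (Σt_A − Σt_B) − (Σ(ρt)_A − Σ(ρt)_B) / ρ_m.
Σt_A = 37.247 km; Σt_B = 25.47 km; Σ(ρt)_A = 106.833819; Σ(ρt)_B = 71.36694 (in km·g cm⁻³).
e = (37.247 − 25.47) − (106.833819 − 71.36694) / 3.389 = 1.31 km.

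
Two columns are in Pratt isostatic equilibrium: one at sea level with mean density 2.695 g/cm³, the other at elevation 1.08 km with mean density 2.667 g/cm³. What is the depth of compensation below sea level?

ρ_ref D = ρ (D + h) → D (ρ_ref − ρ) = ρ h.
D = ρ h/(ρ_ref − ρ) = 2.667 × 1.08 km/(2.695 − 2.667) = 103 km.

103 km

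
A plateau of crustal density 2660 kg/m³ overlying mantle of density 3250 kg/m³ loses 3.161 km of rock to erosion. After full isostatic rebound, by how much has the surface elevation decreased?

Rebound u = e ρ_c/ρ_m = 3.161 km × 2660/3250 = 2.587 km.
Net surface drop = e − u = 3.161 km − 2.587 km = e (ρ_m − ρ_c)/ρ_m = 0.574 km.

0.574 km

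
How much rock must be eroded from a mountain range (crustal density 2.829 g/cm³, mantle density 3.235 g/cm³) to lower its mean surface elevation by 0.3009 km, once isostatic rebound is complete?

Net drop Δ = e − u = e − e ρ_c/ρ_m = e (ρ_m − ρ_c)/ρ_m.
e = Δ ρ_m/(ρ_m − ρ_c) = 0.3009 km × 3.235/0.406 = 2.4 km.

2.4 km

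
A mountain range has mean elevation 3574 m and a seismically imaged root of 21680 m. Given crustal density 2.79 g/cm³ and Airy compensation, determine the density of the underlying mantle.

3.25 g/cm³

Airy balance: ρ_c h = (ρ_m − ρ_c) r → ρ_m = ρ_c (1 + h/r).
ρ_m = 2.79 × (1 + 3574 m/21680 m) = 3.25 g/cm³.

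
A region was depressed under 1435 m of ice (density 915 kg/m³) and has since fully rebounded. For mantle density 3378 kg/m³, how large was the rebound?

389 m

Removing the load lets mantle flow back in; uplift u satisfies ρ_ice t = ρ_m u.
u = t ρ_ice/ρ_m = 1435 m × 915/3378 = 389 m.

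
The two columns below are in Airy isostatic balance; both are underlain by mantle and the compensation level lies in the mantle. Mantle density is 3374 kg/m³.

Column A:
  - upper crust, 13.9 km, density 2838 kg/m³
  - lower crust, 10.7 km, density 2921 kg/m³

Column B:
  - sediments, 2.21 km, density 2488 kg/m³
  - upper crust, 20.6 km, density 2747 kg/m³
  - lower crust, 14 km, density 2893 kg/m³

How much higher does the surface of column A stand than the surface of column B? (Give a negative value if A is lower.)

−2.76 km

For any compensation level in the mantle, the mantle terms cancel and isostasy reduces to e = (Σt_A − Σt_B) − (Σ(ρt)_A − Σ(ρt)_B) / ρ_m.
Σt_A = 24.6 km; Σt_B = 36.81 km; Σ(ρt)_A = 70702.9; Σ(ρt)_B = 102588.68 (in km·kg/m³).
e = (24.6 − 36.81) − (70702.9 − 102588.68) / 3374 = −2.76 km.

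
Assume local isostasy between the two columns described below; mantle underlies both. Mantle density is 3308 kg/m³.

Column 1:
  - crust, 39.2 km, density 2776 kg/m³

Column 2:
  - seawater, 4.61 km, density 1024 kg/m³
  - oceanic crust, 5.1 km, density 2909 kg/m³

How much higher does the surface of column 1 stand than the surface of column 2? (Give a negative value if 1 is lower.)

2.51 km

For any compensation level in the mantle, the mantle terms cancel and isostasy reduces to e = (Σt_1 − Σt_2) − (Σ(ρt)_1 − Σ(ρt)_2) / ρ_m.
Σt_1 = 39.2 km; Σt_2 = 9.71 km; Σ(ρt)_1 = 108819.2; Σ(ρt)_2 = 19556.54 (in km·kg/m³).
e = (39.2 − 9.71) − (108819.2 − 19556.54) / 3308 = 2.51 km.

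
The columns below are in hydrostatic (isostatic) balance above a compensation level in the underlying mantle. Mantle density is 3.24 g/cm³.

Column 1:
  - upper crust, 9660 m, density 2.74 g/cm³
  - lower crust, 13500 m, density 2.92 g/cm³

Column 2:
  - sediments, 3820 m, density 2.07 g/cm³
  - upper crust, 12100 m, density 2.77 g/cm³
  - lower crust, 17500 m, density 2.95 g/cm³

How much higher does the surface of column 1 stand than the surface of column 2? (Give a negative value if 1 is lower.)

−1880 m

For any compensation level in the mantle, the mantle terms cancel and isostasy reduces to e = (Σt_1 − Σt_2) − (Σ(ρt)_1 − Σ(ρt)_2) / ρ_m.
Σt_1 = 23160 m; Σt_2 = 33420 m; Σ(ρt)_1 = 65888.4; Σ(ρt)_2 = 93049.4 (in m·g/cm³).
e = (23160 − 33420) − (65888.4 − 93049.4) / 3.24 = −1880 m.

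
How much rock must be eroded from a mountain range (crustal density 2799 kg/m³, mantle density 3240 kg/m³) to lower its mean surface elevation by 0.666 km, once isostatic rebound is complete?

Net drop Δ = e − u = e − e ρ_c/ρ_m = e (ρ_m − ρ_c)/ρ_m.
e = Δ ρ_m/(ρ_m − ρ_c) = 0.666 km × 3240/441 = 4.89 km.

4.89 km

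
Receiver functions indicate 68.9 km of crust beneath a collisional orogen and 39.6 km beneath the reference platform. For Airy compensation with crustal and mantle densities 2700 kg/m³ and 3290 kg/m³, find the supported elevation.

Excess crust Δ = 68.9 km − 39.6 km = 29.3 km, split between elevation h and root r with h + r = Δ.
Airy balance ρ_c h = (ρ_m − ρ_c) r gives r = h ρ_c/(ρ_m − ρ_c), so h (1 + ρ_c/(ρ_m − ρ_c)) = Δ, i.e. h = Δ (ρ_m − ρ_c)/ρ_m.
h = 29.3 km × 590/3290 = 5.25 km.

5.25 km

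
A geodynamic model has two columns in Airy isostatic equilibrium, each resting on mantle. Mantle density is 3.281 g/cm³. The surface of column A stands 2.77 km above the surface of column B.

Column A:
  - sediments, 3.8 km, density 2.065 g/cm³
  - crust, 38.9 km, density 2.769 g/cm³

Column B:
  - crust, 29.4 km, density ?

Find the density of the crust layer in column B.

Take the compensation level at the base of the deeper column (depth z_c below the surface of column A) and equate Σ ρ_i t_i down to z_c; mantle fills any gap and the z_c terms cancel.
Column A: 3.8×2.065 + 38.9×2.769 + (z_c − 42.7)×3.281
Column B: 2.77×0 + 29.4×ρ + (z_c − 2.77 − 29.4)×3.281
The z_c×3.281 term appears on both sides and cancels. Collect the known terms of each column as K = Σ(ρt)_known − 3.281 × (depth of known layers): K_A = 115.5611 − 3.281×42.7 = −24.5376; K_B = 0 − 3.281×(2.77 + 29.4) = −105.54977.
Balance: K_A = K_B + 29.4×ρ, so ρ = (K_A − K_B)/29.4 = 81.0122/29.4 = 2.76 g/cm³.

2.76 g/cm³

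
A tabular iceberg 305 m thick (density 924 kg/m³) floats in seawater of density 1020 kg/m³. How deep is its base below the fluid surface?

Draft d = t ρ_obj/ρ_fluid = 305 m × 924/1020 = 276 m.

276 m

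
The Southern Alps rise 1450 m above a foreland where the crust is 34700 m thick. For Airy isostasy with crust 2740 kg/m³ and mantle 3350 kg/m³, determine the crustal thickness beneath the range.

42700 m

Root depth r = h ρ_c / (ρ_m − ρ_c) = 1450 m × 2740 / 610 = 6513 m.
Total thickness = T + h + r = 34700 m + 1450 m + 6513 m = 42700 m.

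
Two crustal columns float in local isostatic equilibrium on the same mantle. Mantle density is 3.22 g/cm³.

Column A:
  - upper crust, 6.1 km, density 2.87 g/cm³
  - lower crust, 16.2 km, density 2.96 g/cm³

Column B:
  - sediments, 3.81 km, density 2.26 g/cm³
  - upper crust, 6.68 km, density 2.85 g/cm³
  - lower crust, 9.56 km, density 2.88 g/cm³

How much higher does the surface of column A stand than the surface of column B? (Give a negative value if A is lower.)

−0.942 km

For any compensation level in the mantle, the mantle terms cancel and isostasy reduces to e = (Σt_A − Σt_B) − (Σ(ρt)_A − Σ(ρt)_B) / ρ_m.
Σt_A = 22.3 km; Σt_B = 20.05 km; Σ(ρt)_A = 65.459; Σ(ρt)_B = 55.1814 (in km·g/cm³).
e = (22.3 − 20.05) − (65.459 − 55.1814) / 3.22 = −0.942 km.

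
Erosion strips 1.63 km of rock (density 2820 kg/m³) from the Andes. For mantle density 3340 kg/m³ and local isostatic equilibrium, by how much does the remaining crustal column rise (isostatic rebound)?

Unloading: uplift u = e ρ_c/ρ_m = 1.63 km × 2820/3340 = 1.38 km.

1.38 km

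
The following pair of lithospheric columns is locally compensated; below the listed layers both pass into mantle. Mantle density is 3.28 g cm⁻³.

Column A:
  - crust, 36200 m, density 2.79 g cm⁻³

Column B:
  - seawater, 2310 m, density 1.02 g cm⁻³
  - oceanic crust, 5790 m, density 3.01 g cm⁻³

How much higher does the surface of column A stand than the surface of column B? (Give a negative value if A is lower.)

3340 m

For any compensation level in the mantle, the mantle terms cancel and isostasy reduces to e = (Σt_A − Σt_B) − (Σ(ρt)_A − Σ(ρt)_B) / ρ_m.
Σt_A = 36200 m; Σt_B = 8100 m; Σ(ρt)_A = 100998; Σ(ρt)_B = 19784.1 (in m·g cm⁻³).
e = (36200 − 8100) − (100998 − 19784.1) / 3.28 = 3340 m.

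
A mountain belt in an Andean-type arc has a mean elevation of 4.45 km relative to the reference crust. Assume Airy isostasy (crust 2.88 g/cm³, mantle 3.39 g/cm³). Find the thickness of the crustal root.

25.1 km

By Archimedes' principle applied to the lithosphere: the weight of the topography is balanced by the buoyancy of the root, ρ_c h = (ρ_m − ρ_c) r.
r = h · ρ_c / (ρ_m − ρ_c) = 4.45 km × 2.88 / (3.39 − 2.88) = 25.1 km.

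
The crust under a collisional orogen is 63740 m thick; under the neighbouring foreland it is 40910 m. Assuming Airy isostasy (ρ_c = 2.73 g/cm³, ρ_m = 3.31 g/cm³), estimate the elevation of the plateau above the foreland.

4000 m

Excess crust Δ = 63740 m − 40910 m = 22830 m, split between elevation h and root r with h + r = Δ.
Airy balance ρ_c h = (ρ_m − ρ_c) r gives r = h ρ_c/(ρ_m − ρ_c), so h (1 + ρ_c/(ρ_m − ρ_c)) = Δ, i.e. h = Δ (ρ_m − ρ_c)/ρ_m.
h = 22830 m × 0.58/3.31 = 4000 m.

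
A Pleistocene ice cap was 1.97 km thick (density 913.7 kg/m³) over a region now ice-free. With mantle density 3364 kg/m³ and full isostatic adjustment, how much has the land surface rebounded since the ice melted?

0.535 km

Removing the load lets mantle flow back in; uplift u satisfies ρ_ice t = ρ_m u.
u = t ρ_ice/ρ_m = 1.97 km × 913.7/3364 = 0.535 km.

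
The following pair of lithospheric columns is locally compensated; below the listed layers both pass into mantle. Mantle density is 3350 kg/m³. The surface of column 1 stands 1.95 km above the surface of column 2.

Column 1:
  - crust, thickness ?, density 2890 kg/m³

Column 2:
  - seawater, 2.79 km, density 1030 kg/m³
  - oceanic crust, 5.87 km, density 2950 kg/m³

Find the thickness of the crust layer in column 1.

33.4 km

Take the compensation level at the base of the deeper column (depth z_c below the surface of column 1) and equate Σ ρ_i t_i down to z_c; mantle fills any gap and the z_c terms cancel.
Column 1: x×2890 + (z_c − 0 − x)×3350
Column 2: 1.95×0 + 2.79×1030 + 5.87×2950 + (z_c − 1.95 − 8.66)×3350
The z_c×3350 term appears on both sides and cancels. Collect the known terms of each column as K = Σ(ρt)_known − 3350 × (depth of known layers): K_1 = 0 − 3350×0 = 0; K_2 = 20190.2 − 3350×(1.95 + 8.66) = −15353.3.
Balance: K_1 − x×(3350 − 2890) = K_2, so x = (K_1 − K_2)/(3350 − 2890) = 15353.3/460 = 33.4 km.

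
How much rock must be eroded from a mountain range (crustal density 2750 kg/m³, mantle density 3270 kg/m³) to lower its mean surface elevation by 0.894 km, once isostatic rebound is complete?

5.62 km

Net drop Δ = e − u = e − e ρ_c/ρ_m = e (ρ_m − ρ_c)/ρ_m.
e = Δ ρ_m/(ρ_m − ρ_c) = 0.894 km × 3270/520 = 5.62 km.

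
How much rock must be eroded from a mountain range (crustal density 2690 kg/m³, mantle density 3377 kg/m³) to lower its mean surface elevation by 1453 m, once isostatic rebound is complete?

7140 m

Net drop Δ = e − u = e − e ρ_c/ρ_m = e (ρ_m − ρ_c)/ρ_m.
e = Δ ρ_m/(ρ_m − ρ_c) = 1453 m × 3377/687 = 7140 m.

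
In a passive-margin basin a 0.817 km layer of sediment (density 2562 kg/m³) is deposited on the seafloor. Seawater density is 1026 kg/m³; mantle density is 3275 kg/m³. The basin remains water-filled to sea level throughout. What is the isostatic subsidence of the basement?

Submarine loading: the sediment displaces seawater, and the subsidence is in turn flooded, so s (ρ_m − ρ_w) = t (ρ_sed − ρ_w).
s = 0.817 km × (2562 − 1026) / (3275 − 1026) = 0.558 km.

0.558 km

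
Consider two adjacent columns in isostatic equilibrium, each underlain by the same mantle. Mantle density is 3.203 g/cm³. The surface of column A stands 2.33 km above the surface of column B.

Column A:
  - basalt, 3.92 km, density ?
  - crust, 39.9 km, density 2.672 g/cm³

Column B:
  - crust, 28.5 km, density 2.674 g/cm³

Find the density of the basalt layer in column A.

2.86 g/cm³

Take the compensation level at the base of the deeper column (depth z_c below the surface of column A) and equate Σ ρ_i t_i down to z_c; mantle fills any gap and the z_c terms cancel.
Column A: 3.92×ρ + 39.9×2.672 + (z_c − 43.82)×3.203
Column B: 2.33×0 + 28.5×2.674 + (z_c − 2.33 − 28.5)×3.203
The z_c×3.203 term appears on both sides and cancels. Collect the known terms of each column as K = Σ(ρt)_known − 3.203 × (depth of known layers): K_A = 106.6128 − 3.203×43.82 = −33.74266; K_B = 76.209 − 3.203×(2.33 + 28.5) = −22.53949.
Balance: K_A + 3.92×ρ = K_B, so ρ = (K_B − K_A)/3.92 = 11.2032/3.92 = 2.86 g/cm³.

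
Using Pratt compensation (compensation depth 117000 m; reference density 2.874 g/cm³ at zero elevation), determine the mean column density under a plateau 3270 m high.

Pratt balance: ρ_ref D = ρ (D + h).
ρ = ρ_ref D/(D + h) = 2.874 × 117000 m/(117000 m + 3270 m) = 2.8 g/cm³.

2.8 g/cm³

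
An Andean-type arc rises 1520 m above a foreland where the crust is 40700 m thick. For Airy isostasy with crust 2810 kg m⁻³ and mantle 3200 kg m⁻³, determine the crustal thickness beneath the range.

Root depth r = h ρ_c / (ρ_m − ρ_c) = 1520 m × 2810 / 390 = 10950 m.
Total thickness = T + h + r = 40700 m + 1520 m + 10950 m = 53200 m.

53200 m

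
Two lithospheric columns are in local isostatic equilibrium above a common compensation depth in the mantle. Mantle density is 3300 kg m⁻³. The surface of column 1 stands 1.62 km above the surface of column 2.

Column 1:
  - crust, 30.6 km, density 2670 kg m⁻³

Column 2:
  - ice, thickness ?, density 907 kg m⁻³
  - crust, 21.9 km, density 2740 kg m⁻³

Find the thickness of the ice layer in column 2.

0.697 km

Take the compensation level at the base of the deeper column (depth z_c below the surface of column 1) and equate Σ ρ_i t_i down to z_c; mantle fills any gap and the z_c terms cancel.
Column 1: 30.6×2670 + (z_c − 30.6)×3300
Column 2: 1.62×0 + x×907 + 21.9×2740 + (z_c − 1.62 − 21.9 − x)×3300
The z_c×3300 term appears on both sides and cancels. Collect the known terms of each column as K = Σ(ρt)_known − 3300 × (depth of known layers): K_1 = 81702 − 3300×30.6 = −19278; K_2 = 60006 − 3300×(1.62 + 21.9) = −17610.
Balance: K_1 = K_2 − x×(3300 − 907), so x = (K_2 − K_1)/(3300 − 907) = 1668/2393 = 0.697 km.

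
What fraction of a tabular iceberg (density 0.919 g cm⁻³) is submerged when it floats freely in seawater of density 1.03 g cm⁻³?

0.892

Submerged fraction = ρ_obj/ρ_fluid = 0.919/1.03 = 0.892.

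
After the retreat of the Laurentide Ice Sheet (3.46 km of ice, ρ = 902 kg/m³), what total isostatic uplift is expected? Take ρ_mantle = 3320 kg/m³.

Removing the load lets mantle flow back in; uplift u satisfies ρ_ice t = ρ_m u.
u = t ρ_ice/ρ_m = 3.46 km × 902/3320 = 0.94 km.

0.94 km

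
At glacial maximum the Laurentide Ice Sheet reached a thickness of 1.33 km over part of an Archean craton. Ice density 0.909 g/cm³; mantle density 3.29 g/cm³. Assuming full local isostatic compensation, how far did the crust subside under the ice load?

0.367 km

Balancing pressure at the compensation depth: the ice load ρ_ice t is balanced by mantle displaced below, ρ_m s.
s = t ρ_ice / ρ_m = 1.33 km × 0.909/3.29 = 0.367 km.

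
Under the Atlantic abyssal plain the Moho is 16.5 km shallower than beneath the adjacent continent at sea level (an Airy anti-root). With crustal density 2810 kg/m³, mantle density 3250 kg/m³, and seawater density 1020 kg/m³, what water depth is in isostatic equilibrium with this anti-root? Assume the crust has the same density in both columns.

Replacing a thickness d of crust by seawater at the top must be balanced by replacing crust with mantle at the base: d (ρ_c − ρ_w) = a (ρ_m − ρ_c).
d = a (ρ_m − ρ_c)/(ρ_c − ρ_w) = 16.5 km × 440/1790 = 4.06 km.

4.06 km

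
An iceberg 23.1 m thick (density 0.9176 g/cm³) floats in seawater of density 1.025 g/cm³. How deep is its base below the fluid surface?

Draft d = t ρ_obj/ρ_fluid = 23.1 m × 0.9176/1.025 = 20.7 m.

20.7 m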